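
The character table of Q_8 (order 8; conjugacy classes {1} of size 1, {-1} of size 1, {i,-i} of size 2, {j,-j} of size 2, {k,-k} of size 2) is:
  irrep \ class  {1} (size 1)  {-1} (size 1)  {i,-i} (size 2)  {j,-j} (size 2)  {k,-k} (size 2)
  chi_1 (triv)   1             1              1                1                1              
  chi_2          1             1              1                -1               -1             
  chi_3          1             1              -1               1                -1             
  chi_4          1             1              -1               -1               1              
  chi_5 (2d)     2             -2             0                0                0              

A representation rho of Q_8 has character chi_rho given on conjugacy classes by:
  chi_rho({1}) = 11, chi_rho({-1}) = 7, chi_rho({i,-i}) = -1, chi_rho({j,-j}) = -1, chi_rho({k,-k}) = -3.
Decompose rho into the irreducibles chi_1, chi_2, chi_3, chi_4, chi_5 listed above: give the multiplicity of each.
Multiplicities: chi_1: 1, chi_2: 3, chi_3: 3, chi_4: 2, chi_5: 1.

Solution. Use <chi_rho, chi> = (1/|G|) sum_C |C| * chi_rho(C) * conj(chi(C)) with |G| = 8 for each irreducible chi in the table:
  <chi_rho, chi_1> = (1/8)[1*(11)*conj(1) + 1*(7)*conj(1) + 2*(-1)*conj(1) + 2*(-1)*conj(1) + 2*(-3)*conj(1)]
      = (1/8)[(11) + (7) + (-2) + (-2) + (-6)] = 8/8 = 1
  <chi_rho, chi_2> = (1/8)[1*(11)*conj(1) + 1*(7)*conj(1) + 2*(-1)*conj(1) + 2*(-1)*conj(-1) + 2*(-3)*conj(-1)]
      = (1/8)[(11) + (7) + (-2) + (2) + (6)] = 24/8 = 3
  <chi_rho, chi_3> = (1/8)[1*(11)*conj(1) + 1*(7)*conj(1) + 2*(-1)*conj(-1) + 2*(-1)*conj(1) + 2*(-3)*conj(-1)]
      = (1/8)[(11) + (7) + (2) + (-2) + (6)] = 24/8 = 3
  <chi_rho, chi_4> = (1/8)[1*(11)*conj(1) + 1*(7)*conj(1) + 2*(-1)*conj(-1) + 2*(-1)*conj(-1) + 2*(-3)*conj(1)]
      = (1/8)[(11) + (7) + (2) + (2) + (-6)] = 16/8 = 2
  <chi_rho, chi_5> = (1/8)[1*(11)*conj(2) + 1*(7)*conj(-2) + 2*(-1)*conj(0) + 2*(-1)*conj(0) + 2*(-3)*conj(0)]
      = (1/8)[(22) + (-14) + (0) + (0) + (0)] = 8/8 = 1
Dimension check: dim(rho) = sum (mult * dim) = 1*1 + 3*1 + 3*1 + 2*1 + 1*2 = 11 = chi_rho(e) = 11.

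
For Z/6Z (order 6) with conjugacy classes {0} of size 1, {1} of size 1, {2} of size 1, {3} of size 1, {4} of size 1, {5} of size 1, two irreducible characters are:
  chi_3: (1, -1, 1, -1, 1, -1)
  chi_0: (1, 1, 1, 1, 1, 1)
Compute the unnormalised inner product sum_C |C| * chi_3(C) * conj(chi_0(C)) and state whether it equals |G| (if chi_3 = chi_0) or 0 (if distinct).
Sum = 0; so <chi_3, chi_0> = 0 (distinct irreducibles are orthogonal).

Solution. Compute term by term over conjugacy classes (|C| * chi_3(C) * conj(chi_0(C))):
  1*(1)*conj(1) + 1*(-1)*conj(1) + 1*(1)*conj(1) + 1*(-1)*conj(1) + 1*(1)*conj(1) + 1*(-1)*conj(1)
  = (1) + (-1) + (1) + (-1) + (1) + (-1)
  = 0.
(Exp terms are combined using exp(i*s)*conj(exp(i*t)) = exp(i*(s-t)), and sums of them are collapsed using the identity that for every m > 1 the m distinct m-th roots of unity sum to 0, e.g. 1 + exp(2*I*pi/3) + exp(-2*I*pi/3) = 0.)
Dividing by |G| = 6 gives 0/6 = 0, matching the row-orthogonality relation <chi_3, chi_0> = [chi_3 = chi_0].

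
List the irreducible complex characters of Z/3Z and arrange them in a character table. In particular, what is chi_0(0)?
Character table of Z/3Z (irreps indexed chi_0,...,chi_2 with chi_k(m) = zeta_3^(k*m), zeta_3 = exp(2*pi*i/3)):
  irrep \ class  {0} (size 1)  {1} (size 1)    {2} (size 1)  
  chi_0          1             1               1             
  chi_1          1             exp(2*I*pi/3)   exp(-2*I*pi/3)
  chi_2          1             exp(-2*I*pi/3)  exp(2*I*pi/3) 

Spot check: chi_0(0) = zeta_3^(0*0) = zeta_3^0 = 1.

Solution. Z/3Z is abelian, so all 3 irreducible complex representations are 1-dimensional. They are given by chi_k(m) = zeta_3^(k*m) for k = 0,...,2. Row orthogonality: sum_m chi_k(m) conj(chi_l(m)) = 3 * [k = l].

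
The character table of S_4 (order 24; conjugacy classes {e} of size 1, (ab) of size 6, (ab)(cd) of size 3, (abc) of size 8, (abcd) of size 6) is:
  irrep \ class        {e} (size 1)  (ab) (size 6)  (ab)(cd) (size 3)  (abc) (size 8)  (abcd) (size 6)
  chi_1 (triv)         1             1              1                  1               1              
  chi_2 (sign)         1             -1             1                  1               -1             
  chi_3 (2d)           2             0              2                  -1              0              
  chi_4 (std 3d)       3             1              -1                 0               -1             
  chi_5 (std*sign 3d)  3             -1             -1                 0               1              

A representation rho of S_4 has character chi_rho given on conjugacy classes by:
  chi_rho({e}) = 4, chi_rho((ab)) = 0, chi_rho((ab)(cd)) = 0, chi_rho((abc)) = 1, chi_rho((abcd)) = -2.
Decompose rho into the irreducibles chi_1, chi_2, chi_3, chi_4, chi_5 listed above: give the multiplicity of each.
Multiplicities: chi_1: 0, chi_2: 1, chi_3: 0, chi_4: 1, chi_5: 0.

Why: Use <chi_rho, chi> = (1/|G|) sum_C |C| * chi_rho(C) * conj(chi(C)) with |G| = 24 for each irreducible chi in the table:
  <chi_rho, chi_1> = (1/24)[1*(4)*conj(1) + 6*(0)*conj(1) + 3*(0)*conj(1) + 8*(1)*conj(1) + 6*(-2)*conj(1)]
      = (1/24)[(4) + (0) + (0) + (8) + (-12)] = 0/24 = 0
  <chi_rho, chi_2> = (1/24)[1*(4)*conj(1) + 6*(0)*conj(-1) + 3*(0)*conj(1) + 8*(1)*conj(1) + 6*(-2)*conj(-1)]
      = (1/24)[(4) + (0) + (0) + (8) + (12)] = 24/24 = 1
  <chi_rho, chi_3> = (1/24)[1*(4)*conj(2) + 6*(0)*conj(0) + 3*(0)*conj(2) + 8*(1)*conj(-1) + 6*(-2)*conj(0)]
      = (1/24)[(8) + (0) + (0) + (-8) + (0)] = 0/24 = 0
  <chi_rho, chi_4> = (1/24)[1*(4)*conj(3) + 6*(0)*conj(1) + 3*(0)*conj(-1) + 8*(1)*conj(0) + 6*(-2)*conj(-1)]
      = (1/24)[(12) + (0) + (0) + (0) + (12)] = 24/24 = 1
  <chi_rho, chi_5> = (1/24)[1*(4)*conj(3) + 6*(0)*conj(-1) + 3*(0)*conj(-1) + 8*(1)*conj(0) + 6*(-2)*conj(1)]
      = (1/24)[(12) + (0) + (0) + (0) + (-12)] = 0/24 = 0
Dimension check: dim(rho) = sum (mult * dim) = 0*1 + 1*1 + 0*2 + 1*3 + 0*3 = 4 = chi_rho(e) = 4.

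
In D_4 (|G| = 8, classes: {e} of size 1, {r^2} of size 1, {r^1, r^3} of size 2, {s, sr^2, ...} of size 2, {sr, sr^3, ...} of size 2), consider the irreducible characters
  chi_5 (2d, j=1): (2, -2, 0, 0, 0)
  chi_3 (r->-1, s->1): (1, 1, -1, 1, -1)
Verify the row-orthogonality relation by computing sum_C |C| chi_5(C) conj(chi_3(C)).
Sum = 0; so <chi_5, chi_3> = 0 (distinct irreducibles are orthogonal).

Details: Compute term by term over conjugacy classes (|C| * chi_5(C) * conj(chi_3(C))):
  1*(2)*conj(1) + 1*(-2)*conj(1) + 2*(0)*conj(-1) + 2*(0)*conj(1) + 2*(0)*conj(-1)
  = (2) + (-2) + (0) + (0) + (0)
  = 0.
Dividing by |G| = 8 gives 0/8 = 0, matching the row-orthogonality relation <chi_5, chi_3> = [chi_5 = chi_3].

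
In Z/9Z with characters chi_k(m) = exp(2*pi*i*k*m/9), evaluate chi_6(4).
chi_6(4) = zeta_9^24 = exp(-2*I*pi/3)

Derivation: chi_6(4) = zeta_9^(6*4) = zeta_9^24. Since zeta_9^9 = 1, this equals zeta_9^6 = exp(2*pi*i*6/9) = exp(-2*I*pi/3).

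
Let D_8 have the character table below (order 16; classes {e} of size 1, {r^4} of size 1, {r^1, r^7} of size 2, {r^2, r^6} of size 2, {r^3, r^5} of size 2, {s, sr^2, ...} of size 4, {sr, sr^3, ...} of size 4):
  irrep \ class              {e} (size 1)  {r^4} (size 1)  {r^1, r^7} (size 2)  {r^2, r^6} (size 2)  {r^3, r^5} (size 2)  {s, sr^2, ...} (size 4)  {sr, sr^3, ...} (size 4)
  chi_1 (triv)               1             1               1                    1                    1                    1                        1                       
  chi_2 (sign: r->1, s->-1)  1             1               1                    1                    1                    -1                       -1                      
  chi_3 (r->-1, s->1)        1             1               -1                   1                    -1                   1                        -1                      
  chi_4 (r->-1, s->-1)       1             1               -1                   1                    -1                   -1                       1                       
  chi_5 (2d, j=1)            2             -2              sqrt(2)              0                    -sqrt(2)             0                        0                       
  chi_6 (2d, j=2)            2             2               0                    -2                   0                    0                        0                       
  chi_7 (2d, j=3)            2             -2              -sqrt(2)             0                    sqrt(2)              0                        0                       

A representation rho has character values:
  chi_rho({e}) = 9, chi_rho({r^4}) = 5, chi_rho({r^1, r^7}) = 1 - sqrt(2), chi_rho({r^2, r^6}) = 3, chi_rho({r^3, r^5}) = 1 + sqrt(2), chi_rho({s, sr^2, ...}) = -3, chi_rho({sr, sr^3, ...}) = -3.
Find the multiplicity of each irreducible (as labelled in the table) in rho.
Multiplicities: chi_1: 0, chi_2: 3, chi_3: 1, chi_4: 1, chi_5: 0, chi_6: 1, chi_7: 1.

Justification: Use <chi_rho, chi> = (1/|G|) sum_C |C| * chi_rho(C) * conj(chi(C)) with |G| = 16 for each irreducible chi in the table:
  <chi_rho, chi_1> = (1/16)[1*(9)*conj(1) + 1*(5)*conj(1) + 2*(1 - sqrt(2))*conj(1) + 2*(3)*conj(1) + 2*(1 + sqrt(2))*conj(1) + 4*(-3)*conj(1) + 4*(-3)*conj(1)]
      = (1/16)[(9) + (5) + (2 - 2*sqrt(2)) + (6) + (2 + 2*sqrt(2)) + (-12) + (-12)] = 0/16 = 0
  <chi_rho, chi_2> = (1/16)[1*(9)*conj(1) + 1*(5)*conj(1) + 2*(1 - sqrt(2))*conj(1) + 2*(3)*conj(1) + 2*(1 + sqrt(2))*conj(1) + 4*(-3)*conj(-1) + 4*(-3)*conj(-1)]
      = (1/16)[(9) + (5) + (2 - 2*sqrt(2)) + (6) + (2 + 2*sqrt(2)) + (12) + (12)] = 48/16 = 3
  <chi_rho, chi_3> = (1/16)[1*(9)*conj(1) + 1*(5)*conj(1) + 2*(1 - sqrt(2))*conj(-1) + 2*(3)*conj(1) + 2*(1 + sqrt(2))*conj(-1) + 4*(-3)*conj(1) + 4*(-3)*conj(-1)]
      = (1/16)[(9) + (5) + (-2 + 2*sqrt(2)) + (6) + (-2*sqrt(2) - 2) + (-12) + (12)] = 16/16 = 1
  <chi_rho, chi_4> = (1/16)[1*(9)*conj(1) + 1*(5)*conj(1) + 2*(1 - sqrt(2))*conj(-1) + 2*(3)*conj(1) + 2*(1 + sqrt(2))*conj(-1) + 4*(-3)*conj(-1) + 4*(-3)*conj(1)]
      = (1/16)[(9) + (5) + (-2 + 2*sqrt(2)) + (6) + (-2*sqrt(2) - 2) + (12) + (-12)] = 16/16 = 1
  <chi_rho, chi_5> = (1/16)[1*(9)*conj(2) + 1*(5)*conj(-2) + 2*(1 - sqrt(2))*conj(sqrt(2)) + 2*(3)*conj(0) + 2*(1 + sqrt(2))*conj(-sqrt(2)) + 4*(-3)*conj(0) + 4*(-3)*conj(0)]
      = (1/16)[(18) + (-10) + (-4 + 2*sqrt(2)) + (0) + (-4 - 2*sqrt(2)) + (0) + (0)] = 0/16 = 0
  <chi_rho, chi_6> = (1/16)[1*(9)*conj(2) + 1*(5)*conj(2) + 2*(1 - sqrt(2))*conj(0) + 2*(3)*conj(-2) + 2*(1 + sqrt(2))*conj(0) + 4*(-3)*conj(0) + 4*(-3)*conj(0)]
      = (1/16)[(18) + (10) + (0) + (-12) + (0) + (0) + (0)] = 16/16 = 1
  <chi_rho, chi_7> = (1/16)[1*(9)*conj(2) + 1*(5)*conj(-2) + 2*(1 - sqrt(2))*conj(-sqrt(2)) + 2*(3)*conj(0) + 2*(1 + sqrt(2))*conj(sqrt(2)) + 4*(-3)*conj(0) + 4*(-3)*conj(0)]
      = (1/16)[(18) + (-10) + (4 - 2*sqrt(2)) + (0) + (2*sqrt(2) + 4) + (0) + (0)] = 16/16 = 1
Dimension check: dim(rho) = sum (mult * dim) = 0*1 + 3*1 + 1*1 + 1*1 + 0*2 + 1*2 + 1*2 = 9 = chi_rho(e) = 9.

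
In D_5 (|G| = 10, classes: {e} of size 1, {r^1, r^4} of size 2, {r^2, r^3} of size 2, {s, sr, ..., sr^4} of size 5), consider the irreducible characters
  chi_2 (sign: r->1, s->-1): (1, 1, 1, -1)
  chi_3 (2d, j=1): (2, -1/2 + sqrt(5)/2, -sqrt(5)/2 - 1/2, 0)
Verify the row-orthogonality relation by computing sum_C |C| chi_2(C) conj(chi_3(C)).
Sum = 0; so <chi_2, chi_3> = 0 (distinct irreducibles are orthogonal).

Working: Compute term by term over conjugacy classes (|C| * chi_2(C) * conj(chi_3(C))):
  1*(1)*conj(2) + 2*(1)*conj(-1/2 + sqrt(5)/2) + 2*(1)*conj(-sqrt(5)/2 - 1/2) + 5*(-1)*conj(0)
  = (2) + (-1 + sqrt(5)) + (-sqrt(5) - 1) + (0)
  = 0.
Dividing by |G| = 10 gives 0/10 = 0, matching the row-orthogonality relation <chi_2, chi_3> = [chi_2 = chi_3].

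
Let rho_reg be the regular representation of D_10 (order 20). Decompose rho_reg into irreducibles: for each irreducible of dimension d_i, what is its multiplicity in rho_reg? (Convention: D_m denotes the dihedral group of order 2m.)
Each irreducible V_i of dimension d_i appears with multiplicity d_i, i.e. rho_reg = (direct sum over all irreducibles V_i) d_i V_i. The irreducible dimensions for D_10 are 1, 1, 1, 1, 2, 2, 2, 2: 4 irreducibles of dimension 1, each with multiplicity 1; 4 irreducibles of dimension 2, each with multiplicity 2. Total dimension 4*1*1 + 4*2*2 = 20 = |G|.

Derivation: General theorem: in the regular representation of a finite group G, each irreducible appears with multiplicity equal to its dimension. Check: dim(rho_reg) = sum d_i^2 = 1 + 1 + 1 + 1 + 4 + 4 + 4 + 4 = 20 = |G|.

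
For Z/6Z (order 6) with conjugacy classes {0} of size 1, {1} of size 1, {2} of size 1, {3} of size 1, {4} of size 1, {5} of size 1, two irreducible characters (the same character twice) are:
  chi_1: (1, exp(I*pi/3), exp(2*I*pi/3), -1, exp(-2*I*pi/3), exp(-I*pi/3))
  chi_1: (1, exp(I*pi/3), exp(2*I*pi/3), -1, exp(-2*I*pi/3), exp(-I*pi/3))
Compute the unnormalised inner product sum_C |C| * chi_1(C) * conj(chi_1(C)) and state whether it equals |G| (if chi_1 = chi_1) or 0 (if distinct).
Sum = 6 = |G| = 6; so <chi_1, chi_1> = 1 (norm-1 confirms irreducibility).

Details: Compute term by term over conjugacy classes (|C| * chi_1(C) * conj(chi_1(C))):
  1*(1)*conj(1) + 1*(exp(I*pi/3))*conj(exp(I*pi/3)) + 1*(exp(2*I*pi/3))*conj(exp(2*I*pi/3)) + 1*(-1)*conj(-1) + 1*(exp(-2*I*pi/3))*conj(exp(-2*I*pi/3)) + 1*(exp(-I*pi/3))*conj(exp(-I*pi/3))
  = (1) + (1) + (1) + (1) + (1) + (1)
  = 6.
(Exp terms are combined using exp(i*s)*conj(exp(i*t)) = exp(i*(s-t)), and sums of them are collapsed using the identity that for every m > 1 the m distinct m-th roots of unity sum to 0, e.g. 1 + exp(2*I*pi/3) + exp(-2*I*pi/3) = 0.)
Dividing by |G| = 6 gives 6/6 = 1, matching the row-orthogonality relation <chi_1, chi_1> = [chi_1 = chi_1].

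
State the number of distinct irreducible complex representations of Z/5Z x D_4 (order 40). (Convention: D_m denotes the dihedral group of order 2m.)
25

Solution. The number of irreducible complex representations of a finite group equals its number of conjugacy classes. For a direct product, #classes(G x H) = #classes(G) * #classes(H). Z/5Z has 5 classes (abelian), D_4 has 5 classes, so 5 * 5 = 25, so Z/5Z x D_4 (order 40) has exactly 25 irreducible complex representations.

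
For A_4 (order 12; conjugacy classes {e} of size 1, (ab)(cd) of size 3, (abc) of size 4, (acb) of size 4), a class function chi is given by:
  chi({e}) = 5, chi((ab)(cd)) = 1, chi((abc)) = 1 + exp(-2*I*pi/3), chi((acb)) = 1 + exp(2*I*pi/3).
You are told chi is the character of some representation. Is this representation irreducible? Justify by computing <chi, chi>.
Not irreducible (reducible): <chi, chi> = 3 > 1.

Explanation: <chi, chi> = (1/|G|) sum_C |C| * |chi(C)|^2 = (1/12)[1*|5|^2 + 3*|1|^2 + 4*|1 + exp(-2*I*pi/3)|^2 + 4*|1 + exp(2*I*pi/3)|^2]
  = (1/12)[(25) + (3) + (4) + (4)] = 36/12 = 3.
(Exp terms are combined using exp(i*s)*conj(exp(i*t)) = exp(i*(s-t)), and sums of them are collapsed using the identity that for every m > 1 the m distinct m-th roots of unity sum to 0, e.g. 1 + exp(2*I*pi/3) + exp(-2*I*pi/3) = 0.)
A character is irreducible iff <chi, chi> = 1, so this representation is reducible.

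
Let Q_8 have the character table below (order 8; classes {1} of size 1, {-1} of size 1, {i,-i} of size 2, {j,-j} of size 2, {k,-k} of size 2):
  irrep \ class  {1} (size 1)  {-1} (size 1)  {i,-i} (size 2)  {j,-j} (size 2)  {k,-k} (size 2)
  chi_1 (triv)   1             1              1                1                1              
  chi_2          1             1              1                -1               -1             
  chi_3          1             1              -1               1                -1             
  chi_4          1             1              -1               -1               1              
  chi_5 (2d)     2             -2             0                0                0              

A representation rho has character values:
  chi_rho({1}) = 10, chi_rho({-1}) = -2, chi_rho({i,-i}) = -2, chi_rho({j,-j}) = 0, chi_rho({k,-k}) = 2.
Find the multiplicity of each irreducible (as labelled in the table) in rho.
Multiplicities: chi_1: 1, chi_2: 0, chi_3: 1, chi_4: 2, chi_5: 3.

Working: Use <chi_rho, chi> = (1/|G|) sum_C |C| * chi_rho(C) * conj(chi(C)) with |G| = 8 for each irreducible chi in the table:
  <chi_rho, chi_1> = (1/8)[1*(10)*conj(1) + 1*(-2)*conj(1) + 2*(-2)*conj(1) + 2*(0)*conj(1) + 2*(2)*conj(1)]
      = (1/8)[(10) + (-2) + (-4) + (0) + (4)] = 8/8 = 1
  <chi_rho, chi_2> = (1/8)[1*(10)*conj(1) + 1*(-2)*conj(1) + 2*(-2)*conj(1) + 2*(0)*conj(-1) + 2*(2)*conj(-1)]
      = (1/8)[(10) + (-2) + (-4) + (0) + (-4)] = 0/8 = 0
  <chi_rho, chi_3> = (1/8)[1*(10)*conj(1) + 1*(-2)*conj(1) + 2*(-2)*conj(-1) + 2*(0)*conj(1) + 2*(2)*conj(-1)]
      = (1/8)[(10) + (-2) + (4) + (0) + (-4)] = 8/8 = 1
  <chi_rho, chi_4> = (1/8)[1*(10)*conj(1) + 1*(-2)*conj(1) + 2*(-2)*conj(-1) + 2*(0)*conj(-1) + 2*(2)*conj(1)]
      = (1/8)[(10) + (-2) + (4) + (0) + (4)] = 16/8 = 2
  <chi_rho, chi_5> = (1/8)[1*(10)*conj(2) + 1*(-2)*conj(-2) + 2*(-2)*conj(0) + 2*(0)*conj(0) + 2*(2)*conj(0)]
      = (1/8)[(20) + (4) + (0) + (0) + (0)] = 24/8 = 3
Dimension check: dim(rho) = sum (mult * dim) = 1*1 + 0*1 + 1*1 + 2*1 + 3*2 = 10 = chi_rho(e) = 10.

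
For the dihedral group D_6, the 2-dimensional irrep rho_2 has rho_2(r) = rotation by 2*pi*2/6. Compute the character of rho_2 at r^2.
chi_{rho_2}(r^2) = 2*cos(2*pi*2*2/6) = -1

Derivation: rho_2(r^2) is rotation by angle 2*pi*2*2/6, whose trace is 2*cos(2*pi*2*2/6) = -1.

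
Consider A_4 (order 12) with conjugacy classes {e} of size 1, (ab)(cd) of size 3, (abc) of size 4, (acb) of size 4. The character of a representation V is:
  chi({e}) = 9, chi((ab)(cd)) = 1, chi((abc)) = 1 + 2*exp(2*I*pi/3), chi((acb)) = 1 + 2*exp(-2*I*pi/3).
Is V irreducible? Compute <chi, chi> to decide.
Not irreducible (reducible): <chi, chi> = 9 > 1.

Proof sketch: <chi, chi> = (1/|G|) sum_C |C| * |chi(C)|^2 = (1/12)[1*|9|^2 + 3*|1|^2 + 4*|1 + 2*exp(2*I*pi/3)|^2 + 4*|1 + 2*exp(-2*I*pi/3)|^2]
  = (1/12)[(81) + (3) + (12) + (12)] = 108/12 = 9.
(Exp terms are combined using exp(i*s)*conj(exp(i*t)) = exp(i*(s-t)), and sums of them are collapsed using the identity that for every m > 1 the m distinct m-th roots of unity sum to 0, e.g. 1 + exp(2*I*pi/3) + exp(-2*I*pi/3) = 0.)
A character is irreducible iff <chi, chi> = 1, so this representation is reducible.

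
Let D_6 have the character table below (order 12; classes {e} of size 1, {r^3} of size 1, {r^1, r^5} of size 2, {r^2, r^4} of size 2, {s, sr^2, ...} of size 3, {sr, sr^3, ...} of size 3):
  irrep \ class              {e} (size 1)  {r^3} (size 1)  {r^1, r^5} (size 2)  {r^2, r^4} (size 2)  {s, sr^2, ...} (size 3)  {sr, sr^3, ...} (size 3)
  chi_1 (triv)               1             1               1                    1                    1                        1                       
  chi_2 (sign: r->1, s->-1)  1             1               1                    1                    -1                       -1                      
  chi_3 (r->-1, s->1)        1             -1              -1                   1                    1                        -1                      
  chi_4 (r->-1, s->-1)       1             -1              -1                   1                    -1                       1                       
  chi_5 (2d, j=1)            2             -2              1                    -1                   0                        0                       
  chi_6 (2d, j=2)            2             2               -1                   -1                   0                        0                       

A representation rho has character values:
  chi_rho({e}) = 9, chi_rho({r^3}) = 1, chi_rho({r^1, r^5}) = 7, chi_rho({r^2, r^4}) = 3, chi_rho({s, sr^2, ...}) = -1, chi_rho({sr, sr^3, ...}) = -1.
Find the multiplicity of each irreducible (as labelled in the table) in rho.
Multiplicities: chi_1: 2, chi_2: 3, chi_3: 0, chi_4: 0, chi_5: 2, chi_6: 0.

Working: Use <chi_rho, chi> = (1/|G|) sum_C |C| * chi_rho(C) * conj(chi(C)) with |G| = 12 for each irreducible chi in the table:
  <chi_rho, chi_1> = (1/12)[1*(9)*conj(1) + 1*(1)*conj(1) + 2*(7)*conj(1) + 2*(3)*conj(1) + 3*(-1)*conj(1) + 3*(-1)*conj(1)]
      = (1/12)[(9) + (1) + (14) + (6) + (-3) + (-3)] = 24/12 = 2
  <chi_rho, chi_2> = (1/12)[1*(9)*conj(1) + 1*(1)*conj(1) + 2*(7)*conj(1) + 2*(3)*conj(1) + 3*(-1)*conj(-1) + 3*(-1)*conj(-1)]
      = (1/12)[(9) + (1) + (14) + (6) + (3) + (3)] = 36/12 = 3
  <chi_rho, chi_3> = (1/12)[1*(9)*conj(1) + 1*(1)*conj(-1) + 2*(7)*conj(-1) + 2*(3)*conj(1) + 3*(-1)*conj(1) + 3*(-1)*conj(-1)]
      = (1/12)[(9) + (-1) + (-14) + (6) + (-3) + (3)] = 0/12 = 0
  <chi_rho, chi_4> = (1/12)[1*(9)*conj(1) + 1*(1)*conj(-1) + 2*(7)*conj(-1) + 2*(3)*conj(1) + 3*(-1)*conj(-1) + 3*(-1)*conj(1)]
      = (1/12)[(9) + (-1) + (-14) + (6) + (3) + (-3)] = 0/12 = 0
  <chi_rho, chi_5> = (1/12)[1*(9)*conj(2) + 1*(1)*conj(-2) + 2*(7)*conj(1) + 2*(3)*conj(-1) + 3*(-1)*conj(0) + 3*(-1)*conj(0)]
      = (1/12)[(18) + (-2) + (14) + (-6) + (0) + (0)] = 24/12 = 2
  <chi_rho, chi_6> = (1/12)[1*(9)*conj(2) + 1*(1)*conj(2) + 2*(7)*conj(-1) + 2*(3)*conj(-1) + 3*(-1)*conj(0) + 3*(-1)*conj(0)]
      = (1/12)[(18) + (2) + (-14) + (-6) + (0) + (0)] = 0/12 = 0
Dimension check: dim(rho) = sum (mult * dim) = 2*1 + 3*1 + 0*1 + 0*1 + 2*2 + 0*2 = 9 = chi_rho(e) = 9.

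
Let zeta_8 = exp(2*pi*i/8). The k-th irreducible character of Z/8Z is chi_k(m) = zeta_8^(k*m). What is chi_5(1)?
chi_5(1) = zeta_8^5 = exp(-3*I*pi/4)

Argument: chi_5(1) = zeta_8^(5*1) = zeta_8^5. Since zeta_8^8 = 1, this equals zeta_8^5 = exp(2*pi*i*5/8) = exp(-3*I*pi/4).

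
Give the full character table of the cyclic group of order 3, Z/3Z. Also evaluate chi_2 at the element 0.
Character table of Z/3Z (irreps indexed chi_0,...,chi_2 with chi_k(m) = zeta_3^(k*m), zeta_3 = exp(2*pi*i/3)):
  irrep \ class  {0} (size 1)  {1} (size 1)    {2} (size 1)  
  chi_0          1             1               1             
  chi_1          1             exp(2*I*pi/3)   exp(-2*I*pi/3)
  chi_2          1             exp(-2*I*pi/3)  exp(2*I*pi/3) 

Spot check: chi_2(0) = zeta_3^(2*0) = zeta_3^0 = 1.

Argument: Z/3Z is abelian, so all 3 irreducible complex representations are 1-dimensional. They are given by chi_k(m) = zeta_3^(k*m) for k = 0,...,2. Row orthogonality: sum_m chi_k(m) conj(chi_l(m)) = 3 * [k = l].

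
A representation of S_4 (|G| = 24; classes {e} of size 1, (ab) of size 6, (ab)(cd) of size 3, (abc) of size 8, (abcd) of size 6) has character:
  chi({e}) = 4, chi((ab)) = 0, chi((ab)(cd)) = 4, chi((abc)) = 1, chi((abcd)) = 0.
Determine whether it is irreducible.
Not irreducible (reducible): <chi, chi> = 3 > 1.

Argument: <chi, chi> = (1/|G|) sum_C |C| * |chi(C)|^2 = (1/24)[1*|4|^2 + 6*|0|^2 + 3*|4|^2 + 8*|1|^2 + 6*|0|^2]
  = (1/24)[(16) + (0) + (48) + (8) + (0)] = 72/24 = 3.
A character is irreducible iff <chi, chi> = 1, so this representation is reducible.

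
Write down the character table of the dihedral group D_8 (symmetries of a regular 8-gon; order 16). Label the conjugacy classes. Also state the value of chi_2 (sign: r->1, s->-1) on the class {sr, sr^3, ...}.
Conjugacy classes: {e} of size 1, {r^4} of size 1, {r^1, r^7} of size 2, {r^2, r^6} of size 2, {r^3, r^5} of size 2, {s, sr^2, ...} of size 4, {sr, sr^3, ...} of size 4.
Character table:
  irrep \ class              {e} (size 1)  {r^4} (size 1)  {r^1, r^7} (size 2)  {r^2, r^6} (size 2)  {r^3, r^5} (size 2)  {s, sr^2, ...} (size 4)  {sr, sr^3, ...} (size 4)
  chi_1 (triv)               1             1               1                    1                    1                    1                        1                       
  chi_2 (sign: r->1, s->-1)  1             1               1                    1                    1                    -1                       -1                      
  chi_3 (r->-1, s->1)        1             1               -1                   1                    -1                   1                        -1                      
  chi_4 (r->-1, s->-1)       1             1               -1                   1                    -1                   -1                       1                       
  chi_5 (2d, j=1)            2             -2              sqrt(2)              0                    -sqrt(2)             0                        0                       
  chi_6 (2d, j=2)            2             2               0                    -2                   0                    0                        0                       
  chi_7 (2d, j=3)            2             -2              -sqrt(2)             0                    sqrt(2)              0                        0                       

Spot check: chi_2 (sign: r->1, s->-1) on {sr, sr^3, ...} = -1.

Working: D_8 has order 2*8 = 16 with 7 conjugacy classes, hence 7 irreducibles. Sum of squared dims 1 + 1 + 1 + 1 + 4 + 4 + 4 = 16 = |G|. Linear characters come from the abelianisation; the 2-dimensional irreps have character r^k -> 2*cos(2*pi*j*k/8), reflections -> 0.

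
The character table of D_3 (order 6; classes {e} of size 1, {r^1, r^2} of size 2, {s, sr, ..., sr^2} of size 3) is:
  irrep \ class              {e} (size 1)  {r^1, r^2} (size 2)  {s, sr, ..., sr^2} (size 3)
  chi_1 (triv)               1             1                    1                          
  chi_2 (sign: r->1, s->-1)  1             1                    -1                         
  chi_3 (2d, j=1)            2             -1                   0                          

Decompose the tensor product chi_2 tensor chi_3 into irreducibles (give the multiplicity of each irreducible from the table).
chi_2 tensor chi_3 = chi_3 (all other irreducibles have multiplicity 0).

The character of a tensor product is the pointwise product (chi_2 * chi_3)(C) = chi_2(C) * chi_3(C):
  {e}: (1)*(2), {r^1, r^2}: (1)*(-1), {s, sr, ..., sr^2}: (-1)*(0)
so (chi_2 * chi_3) takes values
  {e} -> 2, {r^1, r^2} -> -1, {s, sr, ..., sr^2} -> 0.
Now take the inner product of this character with each irreducible chi from the table, <chi_2*chi_3, chi> = (1/6) sum_C |C| (chi_2*chi_3)(C) conj(chi(C)):
  <chi_2*chi_3, chi_1> = (1/6)[1*(2)*conj(1) + 2*(-1)*conj(1) + 3*(0)*conj(1)]
      = (1/6)[(2) + (-2) + (0)] = 0/6 = 0
  <chi_2*chi_3, chi_2> = (1/6)[1*(2)*conj(1) + 2*(-1)*conj(1) + 3*(0)*conj(-1)]
      = (1/6)[(2) + (-2) + (0)] = 0/6 = 0
  <chi_2*chi_3, chi_3> = (1/6)[1*(2)*conj(2) + 2*(-1)*conj(-1) + 3*(0)*conj(0)]
      = (1/6)[(4) + (2) + (0)] = 6/6 = 1
Hence the multiplicities are chi_3: 1. Dimension check: dim(chi_2)*dim(chi_3) = 1*2 = 2 and sum (mult * dim) = 1*2 = 2.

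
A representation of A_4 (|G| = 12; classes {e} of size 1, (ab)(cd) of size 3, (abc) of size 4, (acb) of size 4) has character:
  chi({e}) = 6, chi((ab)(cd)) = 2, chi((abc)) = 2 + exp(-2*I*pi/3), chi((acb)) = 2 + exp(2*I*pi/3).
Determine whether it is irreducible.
Not irreducible (reducible): <chi, chi> = 6 > 1.

Explanation: <chi, chi> = (1/|G|) sum_C |C| * |chi(C)|^2 = (1/12)[1*|6|^2 + 3*|2|^2 + 4*|2 + exp(-2*I*pi/3)|^2 + 4*|2 + exp(2*I*pi/3)|^2]
  = (1/12)[(36) + (12) + (12) + (12)] = 72/12 = 6.
(Exp terms are combined using exp(i*s)*conj(exp(i*t)) = exp(i*(s-t)), and sums of them are collapsed using the identity that for every m > 1 the m distinct m-th roots of unity sum to 0, e.g. 1 + exp(2*I*pi/3) + exp(-2*I*pi/3) = 0.)
A character is irreducible iff <chi, chi> = 1, so this representation is reducible.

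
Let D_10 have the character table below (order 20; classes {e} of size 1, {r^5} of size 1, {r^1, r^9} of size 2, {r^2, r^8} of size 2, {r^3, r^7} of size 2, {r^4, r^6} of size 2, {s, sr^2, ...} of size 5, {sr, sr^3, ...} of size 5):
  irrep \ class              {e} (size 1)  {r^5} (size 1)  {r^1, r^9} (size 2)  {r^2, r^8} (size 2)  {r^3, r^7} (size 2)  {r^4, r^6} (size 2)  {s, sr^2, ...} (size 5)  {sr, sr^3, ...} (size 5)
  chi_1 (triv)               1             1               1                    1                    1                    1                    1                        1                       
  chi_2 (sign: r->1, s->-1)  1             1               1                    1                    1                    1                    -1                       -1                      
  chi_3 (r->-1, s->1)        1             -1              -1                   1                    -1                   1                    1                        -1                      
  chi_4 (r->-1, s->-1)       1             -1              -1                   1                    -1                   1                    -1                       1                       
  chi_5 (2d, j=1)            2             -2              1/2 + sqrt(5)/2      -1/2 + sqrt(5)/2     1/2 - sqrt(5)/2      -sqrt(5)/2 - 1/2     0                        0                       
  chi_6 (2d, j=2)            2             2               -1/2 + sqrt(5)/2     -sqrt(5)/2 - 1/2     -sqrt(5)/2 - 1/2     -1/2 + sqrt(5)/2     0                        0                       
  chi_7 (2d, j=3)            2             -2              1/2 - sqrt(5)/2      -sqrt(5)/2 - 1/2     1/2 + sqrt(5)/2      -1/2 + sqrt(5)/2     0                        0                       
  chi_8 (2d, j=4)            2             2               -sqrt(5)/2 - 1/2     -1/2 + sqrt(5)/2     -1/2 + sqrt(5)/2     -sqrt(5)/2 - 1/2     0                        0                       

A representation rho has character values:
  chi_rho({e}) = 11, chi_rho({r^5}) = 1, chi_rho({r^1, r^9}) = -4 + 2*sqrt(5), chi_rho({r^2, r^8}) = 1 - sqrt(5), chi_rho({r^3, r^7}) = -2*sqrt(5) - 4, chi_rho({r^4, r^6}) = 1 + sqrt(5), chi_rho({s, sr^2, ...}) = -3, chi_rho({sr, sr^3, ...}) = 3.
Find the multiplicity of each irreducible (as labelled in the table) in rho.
Multiplicities: chi_1: 0, chi_2: 0, chi_3: 0, chi_4: 3, chi_5: 1, chi_6: 3, chi_7: 0, chi_8: 0.

Justification: Use <chi_rho, chi> = (1/|G|) sum_C |C| * chi_rho(C) * conj(chi(C)) with |G| = 20 for each irreducible chi in the table:
  <chi_rho, chi_1> = (1/20)[1*(11)*conj(1) + 1*(1)*conj(1) + 2*(-4 + 2*sqrt(5))*conj(1) + 2*(1 - sqrt(5))*conj(1) + 2*(-2*sqrt(5) - 4)*conj(1) + 2*(1 + sqrt(5))*conj(1) + 5*(-3)*conj(1) + 5*(3)*conj(1)]
      = (1/20)[(11) + (1) + (-8 + 4*sqrt(5)) + (2 - 2*sqrt(5)) + (-4*sqrt(5) - 8) + (2 + 2*sqrt(5)) + (-15) + (15)] = 0/20 = 0
  <chi_rho, chi_2> = (1/20)[1*(11)*conj(1) + 1*(1)*conj(1) + 2*(-4 + 2*sqrt(5))*conj(1) + 2*(1 - sqrt(5))*conj(1) + 2*(-2*sqrt(5) - 4)*conj(1) + 2*(1 + sqrt(5))*conj(1) + 5*(-3)*conj(-1) + 5*(3)*conj(-1)]
      = (1/20)[(11) + (1) + (-8 + 4*sqrt(5)) + (2 - 2*sqrt(5)) + (-4*sqrt(5) - 8) + (2 + 2*sqrt(5)) + (15) + (-15)] = 0/20 = 0
  <chi_rho, chi_3> = (1/20)[1*(11)*conj(1) + 1*(1)*conj(-1) + 2*(-4 + 2*sqrt(5))*conj(-1) + 2*(1 - sqrt(5))*conj(1) + 2*(-2*sqrt(5) - 4)*conj(-1) + 2*(1 + sqrt(5))*conj(1) + 5*(-3)*conj(1) + 5*(3)*conj(-1)]
      = (1/20)[(11) + (-1) + (8 - 4*sqrt(5)) + (2 - 2*sqrt(5)) + (8 + 4*sqrt(5)) + (2 + 2*sqrt(5)) + (-15) + (-15)] = 0/20 = 0
  <chi_rho, chi_4> = (1/20)[1*(11)*conj(1) + 1*(1)*conj(-1) + 2*(-4 + 2*sqrt(5))*conj(-1) + 2*(1 - sqrt(5))*conj(1) + 2*(-2*sqrt(5) - 4)*conj(-1) + 2*(1 + sqrt(5))*conj(1) + 5*(-3)*conj(-1) + 5*(3)*conj(1)]
      = (1/20)[(11) + (-1) + (8 - 4*sqrt(5)) + (2 - 2*sqrt(5)) + (8 + 4*sqrt(5)) + (2 + 2*sqrt(5)) + (15) + (15)] = 60/20 = 3
  <chi_rho, chi_5> = (1/20)[1*(11)*conj(2) + 1*(1)*conj(-2) + 2*(-4 + 2*sqrt(5))*conj(1/2 + sqrt(5)/2) + 2*(1 - sqrt(5))*conj(-1/2 + sqrt(5)/2) + 2*(-2*sqrt(5) - 4)*conj(1/2 - sqrt(5)/2) + 2*(1 + sqrt(5))*conj(-sqrt(5)/2 - 1/2) + 5*(-3)*conj(0) + 5*(3)*conj(0)]
      = (1/20)[(22) + (-2) + (6 - 2*sqrt(5)) + (-6 + 2*sqrt(5)) + (2*sqrt(5) + 6) + (-6 - 2*sqrt(5)) + (0) + (0)] = 20/20 = 1
  <chi_rho, chi_6> = (1/20)[1*(11)*conj(2) + 1*(1)*conj(2) + 2*(-4 + 2*sqrt(5))*conj(-1/2 + sqrt(5)/2) + 2*(1 - sqrt(5))*conj(-sqrt(5)/2 - 1/2) + 2*(-2*sqrt(5) - 4)*conj(-sqrt(5)/2 - 1/2) + 2*(1 + sqrt(5))*conj(-1/2 + sqrt(5)/2) + 5*(-3)*conj(0) + 5*(3)*conj(0)]
      = (1/20)[(22) + (2) + (14 - 6*sqrt(5)) + (4) + (6*sqrt(5) + 14) + (4) + (0) + (0)] = 60/20 = 3
  <chi_rho, chi_7> = (1/20)[1*(11)*conj(2) + 1*(1)*conj(-2) + 2*(-4 + 2*sqrt(5))*conj(1/2 - sqrt(5)/2) + 2*(1 - sqrt(5))*conj(-sqrt(5)/2 - 1/2) + 2*(-2*sqrt(5) - 4)*conj(1/2 + sqrt(5)/2) + 2*(1 + sqrt(5))*conj(-1/2 + sqrt(5)/2) + 5*(-3)*conj(0) + 5*(3)*conj(0)]
      = (1/20)[(22) + (-2) + (-14 + 6*sqrt(5)) + (4) + (-14 - 6*sqrt(5)) + (4) + (0) + (0)] = 0/20 = 0
  <chi_rho, chi_8> = (1/20)[1*(11)*conj(2) + 1*(1)*conj(2) + 2*(-4 + 2*sqrt(5))*conj(-sqrt(5)/2 - 1/2) + 2*(1 - sqrt(5))*conj(-1/2 + sqrt(5)/2) + 2*(-2*sqrt(5) - 4)*conj(-1/2 + sqrt(5)/2) + 2*(1 + sqrt(5))*conj(-sqrt(5)/2 - 1/2) + 5*(-3)*conj(0) + 5*(3)*conj(0)]
      = (1/20)[(22) + (2) + (-6 + 2*sqrt(5)) + (-6 + 2*sqrt(5)) + (-6 - 2*sqrt(5)) + (-6 - 2*sqrt(5)) + (0) + (0)] = 0/20 = 0
Dimension check: dim(rho) = sum (mult * dim) = 0*1 + 0*1 + 0*1 + 3*1 + 1*2 + 3*2 + 0*2 + 0*2 = 11 = chi_rho(e) = 11.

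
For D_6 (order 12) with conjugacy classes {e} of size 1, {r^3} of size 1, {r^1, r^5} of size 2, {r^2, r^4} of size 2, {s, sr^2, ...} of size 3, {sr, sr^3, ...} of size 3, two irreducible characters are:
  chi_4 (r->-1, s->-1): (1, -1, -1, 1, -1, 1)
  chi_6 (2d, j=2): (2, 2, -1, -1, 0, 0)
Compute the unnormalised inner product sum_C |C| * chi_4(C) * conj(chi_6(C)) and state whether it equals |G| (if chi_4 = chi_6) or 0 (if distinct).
Sum = 0; so <chi_4, chi_6> = 0 (distinct irreducibles are orthogonal).

Explanation: Compute term by term over conjugacy classes (|C| * chi_4(C) * conj(chi_6(C))):
  1*(1)*conj(2) + 1*(-1)*conj(2) + 2*(-1)*conj(-1) + 2*(1)*conj(-1) + 3*(-1)*conj(0) + 3*(1)*conj(0)
  = (2) + (-2) + (2) + (-2) + (0) + (0)
  = 0.
Dividing by |G| = 12 gives 0/12 = 0, matching the row-orthogonality relation <chi_4, chi_6> = [chi_4 = chi_6].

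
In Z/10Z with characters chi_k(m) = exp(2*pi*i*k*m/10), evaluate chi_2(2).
chi_2(2) = zeta_10^4 = exp(4*I*pi/5)

Proof sketch: chi_2(2) = zeta_10^(2*2) = zeta_10^4. Since zeta_10^10 = 1, this equals zeta_10^4 = exp(2*pi*i*4/10) = exp(4*I*pi/5).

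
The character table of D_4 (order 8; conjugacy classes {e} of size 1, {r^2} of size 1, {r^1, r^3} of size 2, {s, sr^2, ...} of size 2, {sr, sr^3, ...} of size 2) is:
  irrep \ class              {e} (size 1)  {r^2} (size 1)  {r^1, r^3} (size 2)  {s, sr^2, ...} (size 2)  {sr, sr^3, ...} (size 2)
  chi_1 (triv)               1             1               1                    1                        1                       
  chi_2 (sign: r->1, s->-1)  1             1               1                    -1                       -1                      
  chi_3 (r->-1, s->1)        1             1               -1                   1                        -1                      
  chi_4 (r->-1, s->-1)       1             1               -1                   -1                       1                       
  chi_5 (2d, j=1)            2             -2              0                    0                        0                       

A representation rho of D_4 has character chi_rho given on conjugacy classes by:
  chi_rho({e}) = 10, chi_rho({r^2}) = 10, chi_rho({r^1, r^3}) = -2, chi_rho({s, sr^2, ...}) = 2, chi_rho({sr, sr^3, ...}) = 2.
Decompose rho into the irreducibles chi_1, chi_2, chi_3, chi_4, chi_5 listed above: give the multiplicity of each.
Multiplicities: chi_1: 3, chi_2: 1, chi_3: 3, chi_4: 3, chi_5: 0.

Details: Use <chi_rho, chi> = (1/|G|) sum_C |C| * chi_rho(C) * conj(chi(C)) with |G| = 8 for each irreducible chi in the table:
  <chi_rho, chi_1> = (1/8)[1*(10)*conj(1) + 1*(10)*conj(1) + 2*(-2)*conj(1) + 2*(2)*conj(1) + 2*(2)*conj(1)]
      = (1/8)[(10) + (10) + (-4) + (4) + (4)] = 24/8 = 3
  <chi_rho, chi_2> = (1/8)[1*(10)*conj(1) + 1*(10)*conj(1) + 2*(-2)*conj(1) + 2*(2)*conj(-1) + 2*(2)*conj(-1)]
      = (1/8)[(10) + (10) + (-4) + (-4) + (-4)] = 8/8 = 1
  <chi_rho, chi_3> = (1/8)[1*(10)*conj(1) + 1*(10)*conj(1) + 2*(-2)*conj(-1) + 2*(2)*conj(1) + 2*(2)*conj(-1)]
      = (1/8)[(10) + (10) + (4) + (4) + (-4)] = 24/8 = 3
  <chi_rho, chi_4> = (1/8)[1*(10)*conj(1) + 1*(10)*conj(1) + 2*(-2)*conj(-1) + 2*(2)*conj(-1) + 2*(2)*conj(1)]
      = (1/8)[(10) + (10) + (4) + (-4) + (4)] = 24/8 = 3
  <chi_rho, chi_5> = (1/8)[1*(10)*conj(2) + 1*(10)*conj(-2) + 2*(-2)*conj(0) + 2*(2)*conj(0) + 2*(2)*conj(0)]
      = (1/8)[(20) + (-20) + (0) + (0) + (0)] = 0/8 = 0
Dimension check: dim(rho) = sum (mult * dim) = 3*1 + 1*1 + 3*1 + 3*1 + 0*2 = 10 = chi_rho(e) = 10.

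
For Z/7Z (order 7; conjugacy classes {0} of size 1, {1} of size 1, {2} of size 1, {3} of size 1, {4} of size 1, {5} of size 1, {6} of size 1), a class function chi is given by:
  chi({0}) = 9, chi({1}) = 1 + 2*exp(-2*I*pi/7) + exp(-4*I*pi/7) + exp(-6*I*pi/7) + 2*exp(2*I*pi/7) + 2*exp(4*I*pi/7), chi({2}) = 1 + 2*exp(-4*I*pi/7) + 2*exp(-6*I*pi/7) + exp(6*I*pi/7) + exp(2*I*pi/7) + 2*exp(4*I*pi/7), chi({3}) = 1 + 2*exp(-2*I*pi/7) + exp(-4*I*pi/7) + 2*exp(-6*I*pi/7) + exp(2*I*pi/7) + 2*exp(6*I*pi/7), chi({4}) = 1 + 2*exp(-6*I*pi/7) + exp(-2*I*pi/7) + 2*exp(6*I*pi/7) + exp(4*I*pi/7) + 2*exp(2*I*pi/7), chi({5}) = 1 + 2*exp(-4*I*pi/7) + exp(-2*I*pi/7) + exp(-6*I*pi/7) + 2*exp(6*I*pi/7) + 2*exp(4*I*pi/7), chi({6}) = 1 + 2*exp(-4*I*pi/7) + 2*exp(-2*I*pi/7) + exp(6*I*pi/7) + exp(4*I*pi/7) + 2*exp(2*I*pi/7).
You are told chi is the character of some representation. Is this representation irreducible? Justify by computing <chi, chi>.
Not irreducible (reducible): <chi, chi> = 15 > 1.

Why: <chi, chi> = (1/|G|) sum_C |C| * |chi(C)|^2 = (1/7)[1*|9|^2 + 1*|1 + 2*exp(-2*I*pi/7) + exp(-4*I*pi/7) + exp(-6*I*pi/7) + 2*exp(2*I*pi/7) + 2*exp(4*I*pi/7)|^2 + 1*|1 + 2*exp(-4*I*pi/7) + 2*exp(-6*I*pi/7) + exp(6*I*pi/7) + exp(2*I*pi/7) + 2*exp(4*I*pi/7)|^2 + 1*|1 + 2*exp(-2*I*pi/7) + exp(-4*I*pi/7) + 2*exp(-6*I*pi/7) + exp(2*I*pi/7) + 2*exp(6*I*pi/7)|^2 + 1*|1 + 2*exp(-6*I*pi/7) + exp(-2*I*pi/7) + 2*exp(6*I*pi/7) + exp(4*I*pi/7) + 2*exp(2*I*pi/7)|^2 + 1*|1 + 2*exp(-4*I*pi/7) + exp(-2*I*pi/7) + exp(-6*I*pi/7) + 2*exp(6*I*pi/7) + 2*exp(4*I*pi/7)|^2 + 1*|1 + 2*exp(-4*I*pi/7) + 2*exp(-2*I*pi/7) + exp(6*I*pi/7) + exp(4*I*pi/7) + 2*exp(2*I*pi/7)|^2]
  = (1/7)[(81) + (4) + (4) + (4) + (4) + (4) + (4)] = 105/7 = 15.
(Exp terms are combined using exp(i*s)*conj(exp(i*t)) = exp(i*(s-t)), and sums of them are collapsed using the identity that for every m > 1 the m distinct m-th roots of unity sum to 0, e.g. 1 + exp(2*I*pi/3) + exp(-2*I*pi/3) = 0.)
A character is irreducible iff <chi, chi> = 1, so this representation is reducible.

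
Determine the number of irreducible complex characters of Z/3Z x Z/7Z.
21

Explanation: The number of irreducible complex representations of a finite group equals its number of conjugacy classes. Z/3Z x Z/7Z is abelian of order 21, so every element is its own conjugacy class: 21 classes, so Z/3Z x Z/7Z (order 21) has exactly 21 irreducible complex representations.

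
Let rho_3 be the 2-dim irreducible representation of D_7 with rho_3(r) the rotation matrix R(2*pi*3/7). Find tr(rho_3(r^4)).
chi_{rho_3}(r^4) = 2*cos(2*pi*3*4/7) = -2*cos(3*pi/7)

Working: rho_3(r^4) is rotation by angle 2*pi*3*4/7, whose trace is 2*cos(2*pi*3*4/7) = -2*cos(3*pi/7).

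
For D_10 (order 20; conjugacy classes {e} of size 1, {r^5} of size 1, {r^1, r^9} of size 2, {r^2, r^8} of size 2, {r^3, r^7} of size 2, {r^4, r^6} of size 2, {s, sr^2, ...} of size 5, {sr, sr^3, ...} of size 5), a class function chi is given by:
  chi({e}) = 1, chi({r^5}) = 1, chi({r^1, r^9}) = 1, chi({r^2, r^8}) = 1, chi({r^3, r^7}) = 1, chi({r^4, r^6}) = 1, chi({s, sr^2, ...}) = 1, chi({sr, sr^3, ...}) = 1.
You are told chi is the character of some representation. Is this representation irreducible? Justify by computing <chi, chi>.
Irreducible: <chi, chi> = 1.

Justification: <chi, chi> = (1/|G|) sum_C |C| * |chi(C)|^2 = (1/20)[1*|1|^2 + 1*|1|^2 + 2*|1|^2 + 2*|1|^2 + 2*|1|^2 + 2*|1|^2 + 5*|1|^2 + 5*|1|^2]
  = (1/20)[(1) + (1) + (2) + (2) + (2) + (2) + (5) + (5)] = 20/20 = 1.
A character is irreducible iff <chi, chi> = 1, so this representation is irreducible.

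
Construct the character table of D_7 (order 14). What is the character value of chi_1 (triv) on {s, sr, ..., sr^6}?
Conjugacy classes: {e} of size 1, {r^1, r^6} of size 2, {r^2, r^5} of size 2, {r^3, r^4} of size 2, {s, sr, ..., sr^6} of size 7.
Character table:
  irrep \ class              {e} (size 1)  {r^1, r^6} (size 2)  {r^2, r^5} (size 2)  {r^3, r^4} (size 2)  {s, sr, ..., sr^6} (size 7)
  chi_1 (triv)               1             1                    1                    1                    1                          
  chi_2 (sign: r->1, s->-1)  1             1                    1                    1                    -1                         
  chi_3 (2d, j=1)            2             2*cos(2*pi/7)        -2*cos(3*pi/7)       -2*cos(pi/7)         0                          
  chi_4 (2d, j=2)            2             -2*cos(3*pi/7)       -2*cos(pi/7)         2*cos(2*pi/7)        0                          
  chi_5 (2d, j=3)            2             -2*cos(pi/7)         2*cos(2*pi/7)        -2*cos(3*pi/7)       0                          

Spot check: chi_1 (triv) on {s, sr, ..., sr^6} = 1.

Argument: D_7 has order 2*7 = 14 with 5 conjugacy classes, hence 5 irreducibles. Sum of squared dims 1 + 1 + 4 + 4 + 4 = 14 = |G|. Linear characters come from the abelianisation; the 2-dimensional irreps have character r^k -> 2*cos(2*pi*j*k/7), reflections -> 0.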